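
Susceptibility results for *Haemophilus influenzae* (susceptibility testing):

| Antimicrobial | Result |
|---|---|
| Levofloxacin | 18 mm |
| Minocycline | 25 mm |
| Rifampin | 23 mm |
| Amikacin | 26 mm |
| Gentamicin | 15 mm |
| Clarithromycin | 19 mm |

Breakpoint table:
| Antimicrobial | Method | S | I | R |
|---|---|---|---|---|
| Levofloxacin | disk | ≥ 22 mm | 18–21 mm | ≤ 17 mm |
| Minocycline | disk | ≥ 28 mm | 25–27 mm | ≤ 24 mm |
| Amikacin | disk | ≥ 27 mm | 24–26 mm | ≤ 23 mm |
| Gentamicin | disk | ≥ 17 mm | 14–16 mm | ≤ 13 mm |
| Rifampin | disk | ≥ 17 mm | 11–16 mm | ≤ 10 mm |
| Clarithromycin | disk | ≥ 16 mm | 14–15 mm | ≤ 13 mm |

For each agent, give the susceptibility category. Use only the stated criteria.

Levofloxacin (18 mm) in 18–21 mm → Intermediate
Minocycline: 25 mm is in 25–27 mm ⇒ Intermediate
Rifampin: 23 mm is ≥ 17 mm ⇒ Susceptible
Amikacin 26 mm: in 24–26 mm ⇒ intermediate
Gentamicin 15 mm: in 14–16 mm ⇒ Intermediate
Clarithromycin: 19 mm is ≥ 16 mm → Susceptible

I, I, S, I, I, S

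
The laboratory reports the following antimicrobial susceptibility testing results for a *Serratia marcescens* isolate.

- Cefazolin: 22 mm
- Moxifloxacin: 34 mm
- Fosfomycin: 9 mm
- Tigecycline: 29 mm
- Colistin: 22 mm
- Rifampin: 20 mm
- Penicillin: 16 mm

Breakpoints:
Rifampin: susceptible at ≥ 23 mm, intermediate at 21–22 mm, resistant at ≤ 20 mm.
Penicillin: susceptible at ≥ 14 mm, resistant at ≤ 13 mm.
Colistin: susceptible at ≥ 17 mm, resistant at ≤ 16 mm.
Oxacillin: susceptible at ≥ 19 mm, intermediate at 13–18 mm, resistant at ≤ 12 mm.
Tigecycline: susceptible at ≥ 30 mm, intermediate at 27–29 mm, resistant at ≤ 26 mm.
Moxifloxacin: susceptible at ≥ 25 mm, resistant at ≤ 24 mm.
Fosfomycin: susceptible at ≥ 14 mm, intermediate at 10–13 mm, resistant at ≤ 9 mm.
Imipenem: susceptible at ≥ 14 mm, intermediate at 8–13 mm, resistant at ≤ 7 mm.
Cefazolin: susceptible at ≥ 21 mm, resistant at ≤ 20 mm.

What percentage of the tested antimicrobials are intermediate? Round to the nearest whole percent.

Cefazolin (22 mm) ≥ 21 mm → Susceptible
Moxifloxacin (34 mm) ≥ 25 mm → Susceptible
Fosfomycin (9 mm) ≤ 9 mm — R
Tigecycline: 29 mm is in 27–29 mm — I
Colistin: 22 mm is ≥ 17 mm — S
Rifampin: 20 mm is ≤ 20 mm → Resistant
Penicillin: 16 mm is ≥ 14 mm — S
Intermediate: 1/7

14%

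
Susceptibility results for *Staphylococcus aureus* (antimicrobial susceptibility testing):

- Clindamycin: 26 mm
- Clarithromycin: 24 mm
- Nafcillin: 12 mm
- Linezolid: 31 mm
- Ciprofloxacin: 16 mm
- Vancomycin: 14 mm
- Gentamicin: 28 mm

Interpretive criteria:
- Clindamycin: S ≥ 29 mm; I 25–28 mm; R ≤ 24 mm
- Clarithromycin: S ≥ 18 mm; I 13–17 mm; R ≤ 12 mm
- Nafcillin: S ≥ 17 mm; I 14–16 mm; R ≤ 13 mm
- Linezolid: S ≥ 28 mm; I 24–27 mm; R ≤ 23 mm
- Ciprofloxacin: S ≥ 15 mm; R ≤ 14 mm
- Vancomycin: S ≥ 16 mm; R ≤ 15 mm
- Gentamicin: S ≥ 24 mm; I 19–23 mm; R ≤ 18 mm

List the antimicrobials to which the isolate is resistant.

Clindamycin (26 mm) in 25–28 mm ⇒ intermediate
Clarithromycin 24 mm: ≥ 18 mm ⇒ S
Nafcillin 12 mm: ≤ 13 mm — Resistant
Linezolid: 31 mm is ≥ 28 mm — Susceptible
Ciprofloxacin (16 mm) ≥ 15 mm → S
Vancomycin: 14 mm is ≤ 15 mm → resistant
Gentamicin: 28 mm is ≥ 24 mm — S

nafcillin, vancomycin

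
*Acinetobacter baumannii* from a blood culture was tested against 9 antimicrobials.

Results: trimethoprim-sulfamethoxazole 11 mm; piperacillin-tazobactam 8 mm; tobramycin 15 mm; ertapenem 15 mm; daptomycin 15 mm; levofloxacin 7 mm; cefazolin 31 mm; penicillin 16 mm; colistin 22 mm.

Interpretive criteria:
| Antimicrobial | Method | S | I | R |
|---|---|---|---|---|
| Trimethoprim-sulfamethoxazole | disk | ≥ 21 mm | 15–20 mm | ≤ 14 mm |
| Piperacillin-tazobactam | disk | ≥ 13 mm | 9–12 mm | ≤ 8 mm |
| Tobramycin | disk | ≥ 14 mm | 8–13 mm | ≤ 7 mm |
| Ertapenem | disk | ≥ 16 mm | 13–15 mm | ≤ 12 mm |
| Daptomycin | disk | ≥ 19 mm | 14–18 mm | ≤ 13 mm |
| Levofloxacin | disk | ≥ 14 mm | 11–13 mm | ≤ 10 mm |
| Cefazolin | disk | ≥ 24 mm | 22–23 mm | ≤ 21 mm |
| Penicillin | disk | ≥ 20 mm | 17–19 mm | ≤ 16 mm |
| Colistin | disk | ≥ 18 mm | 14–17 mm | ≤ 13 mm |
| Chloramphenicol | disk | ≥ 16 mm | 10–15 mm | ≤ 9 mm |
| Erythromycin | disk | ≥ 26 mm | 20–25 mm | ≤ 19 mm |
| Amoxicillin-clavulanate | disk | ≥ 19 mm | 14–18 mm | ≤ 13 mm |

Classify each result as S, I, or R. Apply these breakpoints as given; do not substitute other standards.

R, R, S, I, I, R, S, R, S

Trimethoprim-sulfamethoxazole: 11 mm is ≤ 14 mm → resistant
Piperacillin-tazobactam (8 mm) ≤ 8 mm → R
Tobramycin 15 mm: ≥ 14 mm → susceptible
Ertapenem: 15 mm is in 13–15 mm — Intermediate
Daptomycin (15 mm) in 14–18 mm — I
Levofloxacin: 7 mm is ≤ 10 mm — Resistant
Cefazolin: 31 mm is ≥ 24 mm ⇒ susceptible
Penicillin: 16 mm is ≤ 16 mm — Resistant
Colistin (22 mm) ≥ 18 mm ⇒ Susceptible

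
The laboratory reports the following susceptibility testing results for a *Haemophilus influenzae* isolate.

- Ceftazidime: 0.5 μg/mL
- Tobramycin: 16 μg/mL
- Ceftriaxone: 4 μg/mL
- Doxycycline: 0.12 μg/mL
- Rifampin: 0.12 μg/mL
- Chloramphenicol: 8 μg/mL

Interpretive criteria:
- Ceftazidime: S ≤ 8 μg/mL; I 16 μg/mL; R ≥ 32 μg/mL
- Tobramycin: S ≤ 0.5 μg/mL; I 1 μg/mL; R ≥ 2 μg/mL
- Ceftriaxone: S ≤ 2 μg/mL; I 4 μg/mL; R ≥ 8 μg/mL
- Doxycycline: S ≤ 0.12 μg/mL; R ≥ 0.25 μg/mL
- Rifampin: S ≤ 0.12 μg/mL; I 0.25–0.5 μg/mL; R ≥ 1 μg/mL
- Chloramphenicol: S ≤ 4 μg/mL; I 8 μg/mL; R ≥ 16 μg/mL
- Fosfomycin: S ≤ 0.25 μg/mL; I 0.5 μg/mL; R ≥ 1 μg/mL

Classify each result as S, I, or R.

Ceftazidime 0.5 μg/mL: ≤ 8 μg/mL ⇒ S
Tobramycin: 16 μg/mL is ≥ 2 μg/mL — resistant
Ceftriaxone (4 μg/mL) = 4 μg/mL → I
Doxycycline (0.12 μg/mL) ≤ 0.12 μg/mL — S
Rifampin (0.12 μg/mL) ≤ 0.12 μg/mL ⇒ susceptible
Chloramphenicol (8 μg/mL) = 8 μg/mL — Intermediate

S, R, I, S, S, I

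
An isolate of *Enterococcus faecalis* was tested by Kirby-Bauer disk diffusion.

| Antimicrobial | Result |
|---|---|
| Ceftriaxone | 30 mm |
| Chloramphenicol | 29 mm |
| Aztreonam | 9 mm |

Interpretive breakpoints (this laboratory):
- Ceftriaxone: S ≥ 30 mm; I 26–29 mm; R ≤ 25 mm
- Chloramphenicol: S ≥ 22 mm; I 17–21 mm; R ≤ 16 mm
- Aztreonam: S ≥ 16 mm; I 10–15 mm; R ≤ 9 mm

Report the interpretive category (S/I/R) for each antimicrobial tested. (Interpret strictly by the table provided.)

Ceftriaxone (30 mm) ≥ 30 mm → susceptible
Chloramphenicol (29 mm) ≥ 22 mm ⇒ susceptible
Aztreonam 9 mm: ≤ 9 mm → Resistant

S, S, R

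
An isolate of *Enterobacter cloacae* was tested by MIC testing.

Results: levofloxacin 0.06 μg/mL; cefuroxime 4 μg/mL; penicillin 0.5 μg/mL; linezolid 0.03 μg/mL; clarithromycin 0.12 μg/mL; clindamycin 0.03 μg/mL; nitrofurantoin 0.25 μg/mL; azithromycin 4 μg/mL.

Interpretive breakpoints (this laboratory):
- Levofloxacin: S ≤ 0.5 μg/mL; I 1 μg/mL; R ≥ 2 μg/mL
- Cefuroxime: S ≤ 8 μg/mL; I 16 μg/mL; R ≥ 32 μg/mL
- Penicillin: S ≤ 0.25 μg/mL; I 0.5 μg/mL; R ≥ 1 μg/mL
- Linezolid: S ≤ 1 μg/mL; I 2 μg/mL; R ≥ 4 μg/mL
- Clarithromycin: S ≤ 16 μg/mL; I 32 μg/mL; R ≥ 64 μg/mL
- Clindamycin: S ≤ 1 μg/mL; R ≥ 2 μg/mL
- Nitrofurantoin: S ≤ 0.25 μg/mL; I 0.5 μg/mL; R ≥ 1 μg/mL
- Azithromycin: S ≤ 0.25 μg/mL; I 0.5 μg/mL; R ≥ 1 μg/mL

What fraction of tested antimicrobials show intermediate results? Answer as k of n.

Levofloxacin (0.06 μg/mL) ≤ 0.5 μg/mL ⇒ susceptible
Cefuroxime: 4 μg/mL is ≤ 8 μg/mL ⇒ Susceptible
Penicillin (0.5 μg/mL) = 0.5 μg/mL → intermediate
Linezolid (0.03 μg/mL) ≤ 1 μg/mL — susceptible
Clarithromycin: 0.12 μg/mL is ≤ 16 μg/mL — S
Clindamycin 0.03 μg/mL: ≤ 1 μg/mL — S
Nitrofurantoin (0.25 μg/mL) ≤ 0.25 μg/mL — susceptible
Azithromycin 4 μg/mL: ≥ 1 μg/mL → Resistant
Intermediate: 1/8

1 of 8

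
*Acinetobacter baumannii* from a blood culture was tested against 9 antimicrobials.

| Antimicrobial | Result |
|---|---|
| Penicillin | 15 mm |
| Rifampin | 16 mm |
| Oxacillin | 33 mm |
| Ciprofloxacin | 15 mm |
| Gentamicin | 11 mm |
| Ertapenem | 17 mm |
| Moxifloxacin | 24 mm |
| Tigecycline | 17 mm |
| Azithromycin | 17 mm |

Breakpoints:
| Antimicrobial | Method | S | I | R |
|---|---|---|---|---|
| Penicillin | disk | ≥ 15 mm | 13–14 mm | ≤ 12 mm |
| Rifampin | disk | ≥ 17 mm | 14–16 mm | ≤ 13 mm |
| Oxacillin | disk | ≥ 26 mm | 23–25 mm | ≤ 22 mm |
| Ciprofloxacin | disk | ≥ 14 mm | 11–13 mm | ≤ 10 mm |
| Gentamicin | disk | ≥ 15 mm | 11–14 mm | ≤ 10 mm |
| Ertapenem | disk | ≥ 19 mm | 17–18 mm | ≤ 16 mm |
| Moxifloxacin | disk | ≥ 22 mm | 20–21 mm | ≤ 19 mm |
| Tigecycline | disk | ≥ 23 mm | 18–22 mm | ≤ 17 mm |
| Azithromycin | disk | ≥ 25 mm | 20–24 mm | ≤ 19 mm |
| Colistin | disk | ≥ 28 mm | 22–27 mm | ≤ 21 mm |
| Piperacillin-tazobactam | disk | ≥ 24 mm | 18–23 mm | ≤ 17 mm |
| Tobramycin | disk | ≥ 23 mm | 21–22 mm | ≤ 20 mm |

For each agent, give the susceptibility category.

S, I, S, S, I, I, S, R, R

Penicillin (15 mm) ≥ 15 mm ⇒ Susceptible
Rifampin (16 mm) in 14–16 mm — Intermediate
Oxacillin (33 mm) ≥ 26 mm → Susceptible
Ciprofloxacin 15 mm: ≥ 14 mm ⇒ Susceptible
Gentamicin: 11 mm is in 11–14 mm — Intermediate
Ertapenem: 17 mm is in 17–18 mm → Intermediate
Moxifloxacin 24 mm: ≥ 22 mm ⇒ S
Tigecycline 17 mm: ≤ 17 mm — R
Azithromycin 17 mm: ≤ 19 mm — Resistant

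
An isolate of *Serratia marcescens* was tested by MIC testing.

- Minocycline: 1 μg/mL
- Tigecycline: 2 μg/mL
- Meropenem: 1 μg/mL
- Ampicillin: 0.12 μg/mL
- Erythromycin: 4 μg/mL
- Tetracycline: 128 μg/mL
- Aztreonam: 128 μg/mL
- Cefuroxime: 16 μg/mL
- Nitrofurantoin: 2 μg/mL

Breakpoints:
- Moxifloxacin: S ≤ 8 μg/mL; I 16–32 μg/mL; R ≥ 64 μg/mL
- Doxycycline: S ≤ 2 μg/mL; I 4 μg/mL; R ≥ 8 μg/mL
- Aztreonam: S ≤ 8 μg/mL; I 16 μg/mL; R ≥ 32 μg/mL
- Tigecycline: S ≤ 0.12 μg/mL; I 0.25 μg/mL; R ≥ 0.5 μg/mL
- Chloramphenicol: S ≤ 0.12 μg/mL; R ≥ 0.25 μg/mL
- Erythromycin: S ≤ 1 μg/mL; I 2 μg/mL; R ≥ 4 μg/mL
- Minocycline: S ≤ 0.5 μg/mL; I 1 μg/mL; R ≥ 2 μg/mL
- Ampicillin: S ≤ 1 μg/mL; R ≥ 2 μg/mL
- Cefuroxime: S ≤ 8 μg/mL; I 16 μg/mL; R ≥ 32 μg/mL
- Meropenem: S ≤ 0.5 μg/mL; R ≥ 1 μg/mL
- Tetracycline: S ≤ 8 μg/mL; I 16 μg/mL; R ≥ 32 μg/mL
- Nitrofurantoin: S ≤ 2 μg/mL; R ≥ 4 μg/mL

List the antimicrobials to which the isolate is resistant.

tigecycline, meropenem, erythromycin, tetracycline, aztreonam

Minocycline: 1 μg/mL is = 1 μg/mL — Intermediate
Tigecycline (2 μg/mL) ≥ 0.5 μg/mL ⇒ Resistant
Meropenem 1 μg/mL: ≥ 1 μg/mL → resistant
Ampicillin: 0.12 μg/mL is ≤ 1 μg/mL → susceptible
Erythromycin: 4 μg/mL is ≥ 4 μg/mL ⇒ resistant
Tetracycline 128 μg/mL: ≥ 32 μg/mL — Resistant
Aztreonam: 128 μg/mL is ≥ 32 μg/mL → Resistant
Cefuroxime 16 μg/mL: = 16 μg/mL → Intermediate
Nitrofurantoin: 2 μg/mL is ≤ 2 μg/mL ⇒ susceptible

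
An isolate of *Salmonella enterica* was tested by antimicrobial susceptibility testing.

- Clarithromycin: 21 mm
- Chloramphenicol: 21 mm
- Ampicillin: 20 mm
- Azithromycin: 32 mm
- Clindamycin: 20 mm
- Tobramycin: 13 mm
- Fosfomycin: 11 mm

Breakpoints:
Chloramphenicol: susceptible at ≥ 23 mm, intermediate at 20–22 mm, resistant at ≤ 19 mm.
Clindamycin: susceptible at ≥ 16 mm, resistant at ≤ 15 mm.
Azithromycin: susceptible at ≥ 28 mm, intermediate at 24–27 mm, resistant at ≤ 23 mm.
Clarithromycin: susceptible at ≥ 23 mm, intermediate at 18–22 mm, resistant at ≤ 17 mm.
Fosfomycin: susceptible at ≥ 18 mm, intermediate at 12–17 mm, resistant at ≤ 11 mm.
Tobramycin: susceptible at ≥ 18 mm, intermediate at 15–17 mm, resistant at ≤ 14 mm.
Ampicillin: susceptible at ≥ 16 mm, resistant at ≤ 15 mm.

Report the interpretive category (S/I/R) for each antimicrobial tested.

Clarithromycin: 21 mm is in 18–22 mm → intermediate
Chloramphenicol: 21 mm is in 20–22 mm — intermediate
Ampicillin (20 mm) ≥ 16 mm ⇒ susceptible
Azithromycin (32 mm) ≥ 28 mm ⇒ Susceptible
Clindamycin 20 mm: ≥ 16 mm ⇒ S
Tobramycin: 13 mm is ≤ 14 mm → Resistant
Fosfomycin: 11 mm is ≤ 11 mm → Resistant

I, I, S, S, S, R, R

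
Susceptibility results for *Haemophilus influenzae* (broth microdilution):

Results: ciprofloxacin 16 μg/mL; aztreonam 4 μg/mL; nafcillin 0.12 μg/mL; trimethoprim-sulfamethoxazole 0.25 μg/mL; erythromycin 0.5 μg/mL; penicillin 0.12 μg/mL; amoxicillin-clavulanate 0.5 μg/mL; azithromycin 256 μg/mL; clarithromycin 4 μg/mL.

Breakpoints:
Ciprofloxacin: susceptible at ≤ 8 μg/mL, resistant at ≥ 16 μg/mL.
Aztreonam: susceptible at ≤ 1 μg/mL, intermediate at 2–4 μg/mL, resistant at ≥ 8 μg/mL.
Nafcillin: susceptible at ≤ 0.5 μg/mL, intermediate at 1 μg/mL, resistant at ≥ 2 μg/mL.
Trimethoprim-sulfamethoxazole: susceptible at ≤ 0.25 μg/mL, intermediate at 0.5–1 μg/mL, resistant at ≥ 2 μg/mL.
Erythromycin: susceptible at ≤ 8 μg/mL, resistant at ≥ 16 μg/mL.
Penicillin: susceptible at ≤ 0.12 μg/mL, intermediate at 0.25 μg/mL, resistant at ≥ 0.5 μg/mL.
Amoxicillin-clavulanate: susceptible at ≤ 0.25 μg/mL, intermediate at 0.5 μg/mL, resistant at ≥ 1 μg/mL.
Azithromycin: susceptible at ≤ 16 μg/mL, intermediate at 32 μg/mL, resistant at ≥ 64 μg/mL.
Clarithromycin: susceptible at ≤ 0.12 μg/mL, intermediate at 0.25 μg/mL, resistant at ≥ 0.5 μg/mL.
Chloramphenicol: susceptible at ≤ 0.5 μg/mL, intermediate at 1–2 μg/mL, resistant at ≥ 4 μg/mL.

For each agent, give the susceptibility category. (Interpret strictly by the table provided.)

Ciprofloxacin (16 μg/mL) ≥ 16 μg/mL — Resistant
Aztreonam: 4 μg/mL is in 2–4 μg/mL — Intermediate
Nafcillin 0.12 μg/mL: ≤ 0.5 μg/mL — susceptible
Trimethoprim-sulfamethoxazole: 0.25 μg/mL is ≤ 0.25 μg/mL ⇒ susceptible
Erythromycin (0.5 μg/mL) ≤ 8 μg/mL ⇒ Susceptible
Penicillin 0.12 μg/mL: ≤ 0.12 μg/mL — Susceptible
Amoxicillin-clavulanate 0.5 μg/mL: = 0.5 μg/mL → I
Azithromycin (256 μg/mL) ≥ 64 μg/mL → Resistant
Clarithromycin: 4 μg/mL is ≥ 0.5 μg/mL — Resistant

R, I, S, S, S, S, I, R, R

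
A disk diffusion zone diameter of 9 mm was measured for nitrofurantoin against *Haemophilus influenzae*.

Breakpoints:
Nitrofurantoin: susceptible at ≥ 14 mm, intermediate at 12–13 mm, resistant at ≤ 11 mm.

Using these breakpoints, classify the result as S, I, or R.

Resistant

Nitrofurantoin 9 mm: ≤ 11 mm — resistant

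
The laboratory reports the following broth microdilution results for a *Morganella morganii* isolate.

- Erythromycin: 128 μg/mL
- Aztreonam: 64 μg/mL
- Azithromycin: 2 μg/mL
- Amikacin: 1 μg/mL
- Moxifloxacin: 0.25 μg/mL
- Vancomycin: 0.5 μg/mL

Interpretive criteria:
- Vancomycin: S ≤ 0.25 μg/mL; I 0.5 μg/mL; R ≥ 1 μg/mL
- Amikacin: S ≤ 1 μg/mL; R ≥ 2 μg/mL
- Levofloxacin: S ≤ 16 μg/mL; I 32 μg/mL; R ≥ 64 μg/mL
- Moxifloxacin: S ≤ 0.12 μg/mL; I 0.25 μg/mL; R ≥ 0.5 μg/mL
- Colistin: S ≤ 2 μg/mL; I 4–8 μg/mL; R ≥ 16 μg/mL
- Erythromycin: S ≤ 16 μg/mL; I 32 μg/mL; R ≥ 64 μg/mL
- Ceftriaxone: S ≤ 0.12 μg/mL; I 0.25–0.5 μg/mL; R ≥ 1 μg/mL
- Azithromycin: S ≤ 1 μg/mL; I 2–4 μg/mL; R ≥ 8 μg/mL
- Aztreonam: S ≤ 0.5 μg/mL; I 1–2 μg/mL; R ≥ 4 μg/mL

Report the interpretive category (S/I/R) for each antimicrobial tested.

R, R, I, S, I, I

Erythromycin 128 μg/mL: ≥ 64 μg/mL ⇒ R
Aztreonam 64 μg/mL: ≥ 4 μg/mL — Resistant
Azithromycin (2 μg/mL) in 2–4 μg/mL — intermediate
Amikacin (1 μg/mL) ≤ 1 μg/mL — S
Moxifloxacin 0.25 μg/mL: = 0.25 μg/mL — Intermediate
Vancomycin: 0.5 μg/mL is = 0.5 μg/mL — I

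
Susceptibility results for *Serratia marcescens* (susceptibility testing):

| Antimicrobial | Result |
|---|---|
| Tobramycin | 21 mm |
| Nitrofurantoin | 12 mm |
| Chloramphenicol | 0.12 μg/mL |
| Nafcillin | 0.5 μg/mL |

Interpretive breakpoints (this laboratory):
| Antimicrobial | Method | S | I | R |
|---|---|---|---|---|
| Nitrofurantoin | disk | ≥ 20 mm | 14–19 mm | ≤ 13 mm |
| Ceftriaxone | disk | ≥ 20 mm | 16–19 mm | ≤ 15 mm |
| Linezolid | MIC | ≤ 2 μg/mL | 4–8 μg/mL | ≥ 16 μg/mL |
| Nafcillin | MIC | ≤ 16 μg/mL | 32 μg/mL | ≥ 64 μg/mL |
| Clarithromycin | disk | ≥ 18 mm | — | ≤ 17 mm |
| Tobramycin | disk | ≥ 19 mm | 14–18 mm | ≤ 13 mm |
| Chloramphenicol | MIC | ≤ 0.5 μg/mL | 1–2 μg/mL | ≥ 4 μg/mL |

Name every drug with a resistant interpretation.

nitrofurantoin

Tobramycin: 21 mm is ≥ 19 mm ⇒ S
Nitrofurantoin: 12 mm is ≤ 13 mm — resistant
Chloramphenicol (0.12 μg/mL) ≤ 0.5 μg/mL → Susceptible
Nafcillin 0.5 μg/mL: ≤ 16 μg/mL → S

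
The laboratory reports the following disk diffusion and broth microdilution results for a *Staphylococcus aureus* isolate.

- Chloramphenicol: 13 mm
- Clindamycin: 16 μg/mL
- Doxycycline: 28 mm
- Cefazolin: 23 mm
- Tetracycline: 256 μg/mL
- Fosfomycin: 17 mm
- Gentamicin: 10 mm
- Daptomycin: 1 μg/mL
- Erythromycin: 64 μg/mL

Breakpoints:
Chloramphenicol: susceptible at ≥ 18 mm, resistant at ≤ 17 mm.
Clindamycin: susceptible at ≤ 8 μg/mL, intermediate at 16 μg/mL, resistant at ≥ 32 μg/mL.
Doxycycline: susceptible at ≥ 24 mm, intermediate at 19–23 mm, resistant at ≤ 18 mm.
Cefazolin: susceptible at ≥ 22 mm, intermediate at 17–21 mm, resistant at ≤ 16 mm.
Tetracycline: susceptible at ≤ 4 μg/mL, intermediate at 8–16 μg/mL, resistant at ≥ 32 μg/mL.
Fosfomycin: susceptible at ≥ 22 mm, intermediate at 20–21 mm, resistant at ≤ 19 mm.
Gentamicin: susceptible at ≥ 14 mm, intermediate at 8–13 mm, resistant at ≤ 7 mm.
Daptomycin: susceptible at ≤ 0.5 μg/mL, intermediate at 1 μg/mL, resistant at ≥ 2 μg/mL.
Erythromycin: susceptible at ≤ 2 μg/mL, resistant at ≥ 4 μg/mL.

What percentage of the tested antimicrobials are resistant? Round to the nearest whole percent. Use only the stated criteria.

Chloramphenicol: 13 mm is ≤ 17 mm → R
Clindamycin 16 μg/mL: = 16 μg/mL → I
Doxycycline 28 mm: ≥ 24 mm — Susceptible
Cefazolin 23 mm: ≥ 22 mm — Susceptible
Tetracycline 256 μg/mL: ≥ 32 μg/mL ⇒ Resistant
Fosfomycin: 17 mm is ≤ 19 mm → R
Gentamicin: 10 mm is in 8–13 mm ⇒ intermediate
Daptomycin (1 μg/mL) = 1 μg/mL ⇒ intermediate
Erythromycin 64 μg/mL: ≥ 4 μg/mL → R
Resistant: 4/9

44%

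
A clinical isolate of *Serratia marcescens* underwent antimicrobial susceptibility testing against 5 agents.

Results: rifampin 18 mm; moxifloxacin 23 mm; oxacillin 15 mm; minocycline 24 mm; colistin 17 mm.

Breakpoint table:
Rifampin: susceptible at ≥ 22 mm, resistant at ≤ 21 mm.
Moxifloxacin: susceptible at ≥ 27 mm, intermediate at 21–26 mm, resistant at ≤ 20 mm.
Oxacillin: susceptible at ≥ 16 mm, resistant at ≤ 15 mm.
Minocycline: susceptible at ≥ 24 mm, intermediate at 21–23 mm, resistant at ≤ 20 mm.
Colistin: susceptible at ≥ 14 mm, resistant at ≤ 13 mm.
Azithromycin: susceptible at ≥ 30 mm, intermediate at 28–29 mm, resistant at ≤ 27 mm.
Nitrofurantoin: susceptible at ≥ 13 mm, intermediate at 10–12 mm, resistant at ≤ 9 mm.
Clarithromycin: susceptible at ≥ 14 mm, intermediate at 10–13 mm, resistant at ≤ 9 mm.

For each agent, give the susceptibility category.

Rifampin (18 mm) ≤ 21 mm ⇒ R
Moxifloxacin (23 mm) in 21–26 mm ⇒ I
Oxacillin 15 mm: ≤ 15 mm ⇒ R
Minocycline: 24 mm is ≥ 24 mm ⇒ Susceptible
Colistin: 17 mm is ≥ 14 mm ⇒ S

R, I, R, S, S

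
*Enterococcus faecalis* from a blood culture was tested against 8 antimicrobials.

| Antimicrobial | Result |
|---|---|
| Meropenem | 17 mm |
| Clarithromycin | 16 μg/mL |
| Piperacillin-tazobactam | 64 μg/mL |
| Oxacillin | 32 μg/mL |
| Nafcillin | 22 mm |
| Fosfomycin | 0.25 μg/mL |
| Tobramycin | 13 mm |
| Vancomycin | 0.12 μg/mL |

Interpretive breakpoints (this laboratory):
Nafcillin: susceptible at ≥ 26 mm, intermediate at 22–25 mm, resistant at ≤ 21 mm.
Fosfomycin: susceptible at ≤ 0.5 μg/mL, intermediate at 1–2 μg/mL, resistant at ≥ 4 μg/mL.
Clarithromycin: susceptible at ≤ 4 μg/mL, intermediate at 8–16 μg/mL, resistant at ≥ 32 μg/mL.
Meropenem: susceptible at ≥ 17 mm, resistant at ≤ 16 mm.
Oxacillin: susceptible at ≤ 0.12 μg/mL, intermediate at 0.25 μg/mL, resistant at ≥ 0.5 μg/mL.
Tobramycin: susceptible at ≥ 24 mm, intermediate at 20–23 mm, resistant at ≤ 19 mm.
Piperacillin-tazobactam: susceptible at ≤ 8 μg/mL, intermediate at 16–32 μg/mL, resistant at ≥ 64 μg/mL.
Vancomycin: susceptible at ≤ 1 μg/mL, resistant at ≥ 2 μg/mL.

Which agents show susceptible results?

Meropenem 17 mm: ≥ 17 mm ⇒ susceptible
Clarithromycin (16 μg/mL) in 8–16 μg/mL — I
Piperacillin-tazobactam: 64 μg/mL is ≥ 64 μg/mL ⇒ resistant
Oxacillin: 32 μg/mL is ≥ 0.5 μg/mL — R
Nafcillin (22 mm) in 22–25 mm → Intermediate
Fosfomycin 0.25 μg/mL: ≤ 0.5 μg/mL ⇒ susceptible
Tobramycin (13 mm) ≤ 19 mm → Resistant
Vancomycin (0.12 μg/mL) ≤ 1 μg/mL ⇒ Susceptible

meropenem, fosfomycin, vancomycin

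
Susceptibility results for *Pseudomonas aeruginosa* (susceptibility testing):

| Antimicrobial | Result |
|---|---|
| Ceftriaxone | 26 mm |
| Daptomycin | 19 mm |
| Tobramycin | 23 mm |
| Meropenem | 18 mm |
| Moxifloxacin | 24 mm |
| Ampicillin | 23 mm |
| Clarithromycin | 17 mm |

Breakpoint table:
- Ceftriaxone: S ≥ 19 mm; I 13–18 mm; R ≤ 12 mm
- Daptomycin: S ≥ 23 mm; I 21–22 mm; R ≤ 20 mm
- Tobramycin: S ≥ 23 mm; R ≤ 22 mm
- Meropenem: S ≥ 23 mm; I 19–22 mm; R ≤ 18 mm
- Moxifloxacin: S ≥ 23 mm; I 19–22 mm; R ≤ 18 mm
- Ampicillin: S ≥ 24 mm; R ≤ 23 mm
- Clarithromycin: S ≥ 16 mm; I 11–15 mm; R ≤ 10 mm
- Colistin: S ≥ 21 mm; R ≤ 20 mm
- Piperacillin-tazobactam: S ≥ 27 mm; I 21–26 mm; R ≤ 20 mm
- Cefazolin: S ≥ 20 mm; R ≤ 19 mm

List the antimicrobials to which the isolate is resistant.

daptomycin, meropenem, ampicillin

Ceftriaxone (26 mm) ≥ 19 mm — Susceptible
Daptomycin: 19 mm is ≤ 20 mm ⇒ Resistant
Tobramycin (23 mm) ≥ 23 mm ⇒ Susceptible
Meropenem 18 mm: ≤ 18 mm — R
Moxifloxacin 24 mm: ≥ 23 mm — Susceptible
Ampicillin (23 mm) ≤ 23 mm ⇒ Resistant
Clarithromycin 17 mm: ≥ 16 mm — Susceptible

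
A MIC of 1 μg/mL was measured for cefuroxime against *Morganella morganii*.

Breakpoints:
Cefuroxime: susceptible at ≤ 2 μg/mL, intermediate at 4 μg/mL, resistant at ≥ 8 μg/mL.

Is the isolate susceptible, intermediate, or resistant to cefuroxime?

Susceptible

Cefuroxime: 1 μg/mL is ≤ 2 μg/mL — susceptible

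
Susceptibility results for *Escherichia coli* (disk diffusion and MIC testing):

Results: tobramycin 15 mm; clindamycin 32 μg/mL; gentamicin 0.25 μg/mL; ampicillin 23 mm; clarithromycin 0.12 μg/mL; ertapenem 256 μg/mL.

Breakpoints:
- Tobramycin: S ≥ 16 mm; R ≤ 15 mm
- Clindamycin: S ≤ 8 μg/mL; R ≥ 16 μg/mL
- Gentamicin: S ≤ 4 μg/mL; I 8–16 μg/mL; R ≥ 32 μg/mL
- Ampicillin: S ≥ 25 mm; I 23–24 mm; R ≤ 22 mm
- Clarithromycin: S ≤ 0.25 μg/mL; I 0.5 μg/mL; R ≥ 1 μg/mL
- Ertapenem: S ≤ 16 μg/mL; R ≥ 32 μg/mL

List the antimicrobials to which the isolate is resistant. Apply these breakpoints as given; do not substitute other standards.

Tobramycin (15 mm) ≤ 15 mm → resistant
Clindamycin: 32 μg/mL is ≥ 16 μg/mL → Resistant
Gentamicin: 0.25 μg/mL is ≤ 4 μg/mL — Susceptible
Ampicillin (23 mm) in 23–24 mm ⇒ Intermediate
Clarithromycin (0.12 μg/mL) ≤ 0.25 μg/mL — Susceptible
Ertapenem: 256 μg/mL is ≥ 32 μg/mL — resistant

tobramycin, clindamycin, ertapenem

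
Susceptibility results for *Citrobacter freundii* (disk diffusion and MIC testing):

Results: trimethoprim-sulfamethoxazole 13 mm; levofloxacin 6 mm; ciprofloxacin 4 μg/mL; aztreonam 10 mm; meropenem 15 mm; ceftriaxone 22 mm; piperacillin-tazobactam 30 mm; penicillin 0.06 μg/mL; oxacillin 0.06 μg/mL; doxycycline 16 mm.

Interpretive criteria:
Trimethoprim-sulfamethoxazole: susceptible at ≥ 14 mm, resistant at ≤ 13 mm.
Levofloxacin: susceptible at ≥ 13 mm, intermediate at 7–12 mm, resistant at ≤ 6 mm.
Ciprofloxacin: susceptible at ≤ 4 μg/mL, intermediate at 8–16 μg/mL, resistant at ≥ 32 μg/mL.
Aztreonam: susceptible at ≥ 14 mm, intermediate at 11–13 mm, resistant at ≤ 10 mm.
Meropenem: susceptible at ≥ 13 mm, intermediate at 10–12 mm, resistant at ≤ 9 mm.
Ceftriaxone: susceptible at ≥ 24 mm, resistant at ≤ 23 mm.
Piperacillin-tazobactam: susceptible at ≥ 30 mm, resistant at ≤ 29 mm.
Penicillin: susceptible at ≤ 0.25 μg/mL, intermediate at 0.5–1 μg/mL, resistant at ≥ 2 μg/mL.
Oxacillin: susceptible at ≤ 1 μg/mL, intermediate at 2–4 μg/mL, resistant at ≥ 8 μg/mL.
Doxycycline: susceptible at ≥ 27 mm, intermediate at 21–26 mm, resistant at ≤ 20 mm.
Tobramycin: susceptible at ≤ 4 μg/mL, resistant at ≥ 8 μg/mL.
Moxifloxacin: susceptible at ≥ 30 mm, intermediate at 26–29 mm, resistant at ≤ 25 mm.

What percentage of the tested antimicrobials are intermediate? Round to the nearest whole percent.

Trimethoprim-sulfamethoxazole: 13 mm is ≤ 13 mm ⇒ Resistant
Levofloxacin 6 mm: ≤ 6 mm — resistant
Ciprofloxacin: 4 μg/mL is ≤ 4 μg/mL → Susceptible
Aztreonam: 10 mm is ≤ 10 mm — R
Meropenem (15 mm) ≥ 13 mm ⇒ Susceptible
Ceftriaxone 22 mm: ≤ 23 mm → Resistant
Piperacillin-tazobactam: 30 mm is ≥ 30 mm → susceptible
Penicillin (0.06 μg/mL) ≤ 0.25 μg/mL ⇒ S
Oxacillin 0.06 μg/mL: ≤ 1 μg/mL — Susceptible
Doxycycline 16 mm: ≤ 20 mm → resistant
Intermediate: 0/10

0%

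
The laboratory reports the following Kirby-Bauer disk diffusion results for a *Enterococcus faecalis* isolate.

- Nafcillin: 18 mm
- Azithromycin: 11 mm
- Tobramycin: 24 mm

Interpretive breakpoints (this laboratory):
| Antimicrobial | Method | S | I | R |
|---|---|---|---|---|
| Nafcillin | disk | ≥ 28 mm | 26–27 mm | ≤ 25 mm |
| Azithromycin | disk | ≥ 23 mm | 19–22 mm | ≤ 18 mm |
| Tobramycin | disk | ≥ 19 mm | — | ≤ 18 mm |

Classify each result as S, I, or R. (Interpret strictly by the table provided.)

R, R, S

Nafcillin 18 mm: ≤ 25 mm → R
Azithromycin 11 mm: ≤ 18 mm ⇒ resistant
Tobramycin 24 mm: ≥ 19 mm — S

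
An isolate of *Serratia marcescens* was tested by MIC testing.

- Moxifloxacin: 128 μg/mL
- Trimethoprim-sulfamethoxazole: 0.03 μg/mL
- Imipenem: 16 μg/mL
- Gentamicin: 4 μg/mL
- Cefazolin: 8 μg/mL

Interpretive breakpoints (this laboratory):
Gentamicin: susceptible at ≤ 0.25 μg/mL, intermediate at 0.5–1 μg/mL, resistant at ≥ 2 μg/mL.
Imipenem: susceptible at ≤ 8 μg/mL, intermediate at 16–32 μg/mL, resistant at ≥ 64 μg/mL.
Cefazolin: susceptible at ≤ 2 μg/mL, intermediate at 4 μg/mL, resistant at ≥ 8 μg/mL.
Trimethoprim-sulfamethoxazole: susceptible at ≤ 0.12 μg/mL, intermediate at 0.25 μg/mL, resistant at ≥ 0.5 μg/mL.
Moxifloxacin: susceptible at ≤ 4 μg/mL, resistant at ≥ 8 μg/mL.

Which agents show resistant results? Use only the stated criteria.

moxifloxacin, gentamicin, cefazolin

Moxifloxacin (128 μg/mL) ≥ 8 μg/mL — R
Trimethoprim-sulfamethoxazole: 0.03 μg/mL is ≤ 0.12 μg/mL ⇒ Susceptible
Imipenem 16 μg/mL: in 16–32 μg/mL → intermediate
Gentamicin 4 μg/mL: ≥ 2 μg/mL — R
Cefazolin (8 μg/mL) ≥ 8 μg/mL ⇒ Resistant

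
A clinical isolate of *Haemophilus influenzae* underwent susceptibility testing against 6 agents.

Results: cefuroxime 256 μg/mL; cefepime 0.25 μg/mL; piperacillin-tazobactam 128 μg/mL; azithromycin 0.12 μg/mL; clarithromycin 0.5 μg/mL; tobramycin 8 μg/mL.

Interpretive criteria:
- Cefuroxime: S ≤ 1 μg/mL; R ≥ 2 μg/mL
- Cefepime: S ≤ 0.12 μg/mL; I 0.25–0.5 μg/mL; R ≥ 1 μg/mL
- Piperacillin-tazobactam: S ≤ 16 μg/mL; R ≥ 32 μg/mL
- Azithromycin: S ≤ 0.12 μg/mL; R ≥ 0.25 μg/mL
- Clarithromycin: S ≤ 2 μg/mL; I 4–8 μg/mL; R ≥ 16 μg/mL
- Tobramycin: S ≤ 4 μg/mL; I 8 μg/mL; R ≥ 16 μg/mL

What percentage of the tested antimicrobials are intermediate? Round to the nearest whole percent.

33%

Cefuroxime (256 μg/mL) ≥ 2 μg/mL ⇒ Resistant
Cefepime 0.25 μg/mL: in 0.25–0.5 μg/mL — Intermediate
Piperacillin-tazobactam (128 μg/mL) ≥ 32 μg/mL → resistant
Azithromycin (0.12 μg/mL) ≤ 0.12 μg/mL — S
Clarithromycin 0.5 μg/mL: ≤ 2 μg/mL — susceptible
Tobramycin (8 μg/mL) = 8 μg/mL → intermediate
Intermediate: 2/6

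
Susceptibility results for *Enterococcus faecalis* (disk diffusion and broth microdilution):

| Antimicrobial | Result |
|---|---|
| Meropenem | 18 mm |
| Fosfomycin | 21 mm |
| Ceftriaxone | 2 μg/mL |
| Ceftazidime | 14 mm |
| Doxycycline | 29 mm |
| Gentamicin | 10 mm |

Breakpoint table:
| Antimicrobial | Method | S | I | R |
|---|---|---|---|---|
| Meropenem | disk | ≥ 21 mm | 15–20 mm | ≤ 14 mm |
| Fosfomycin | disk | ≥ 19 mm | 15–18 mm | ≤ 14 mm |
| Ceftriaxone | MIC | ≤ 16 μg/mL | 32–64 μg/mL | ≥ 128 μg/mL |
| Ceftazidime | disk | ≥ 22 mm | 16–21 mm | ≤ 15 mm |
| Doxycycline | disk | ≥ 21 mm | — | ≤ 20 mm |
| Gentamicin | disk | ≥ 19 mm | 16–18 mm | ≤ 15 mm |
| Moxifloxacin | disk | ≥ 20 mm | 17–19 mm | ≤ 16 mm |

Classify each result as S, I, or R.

I, S, S, R, S, R

Meropenem 18 mm: in 15–20 mm — I
Fosfomycin: 21 mm is ≥ 19 mm ⇒ S
Ceftriaxone: 2 μg/mL is ≤ 16 μg/mL → susceptible
Ceftazidime (14 mm) ≤ 15 mm ⇒ R
Doxycycline: 29 mm is ≥ 21 mm — S
Gentamicin (10 mm) ≤ 15 mm ⇒ R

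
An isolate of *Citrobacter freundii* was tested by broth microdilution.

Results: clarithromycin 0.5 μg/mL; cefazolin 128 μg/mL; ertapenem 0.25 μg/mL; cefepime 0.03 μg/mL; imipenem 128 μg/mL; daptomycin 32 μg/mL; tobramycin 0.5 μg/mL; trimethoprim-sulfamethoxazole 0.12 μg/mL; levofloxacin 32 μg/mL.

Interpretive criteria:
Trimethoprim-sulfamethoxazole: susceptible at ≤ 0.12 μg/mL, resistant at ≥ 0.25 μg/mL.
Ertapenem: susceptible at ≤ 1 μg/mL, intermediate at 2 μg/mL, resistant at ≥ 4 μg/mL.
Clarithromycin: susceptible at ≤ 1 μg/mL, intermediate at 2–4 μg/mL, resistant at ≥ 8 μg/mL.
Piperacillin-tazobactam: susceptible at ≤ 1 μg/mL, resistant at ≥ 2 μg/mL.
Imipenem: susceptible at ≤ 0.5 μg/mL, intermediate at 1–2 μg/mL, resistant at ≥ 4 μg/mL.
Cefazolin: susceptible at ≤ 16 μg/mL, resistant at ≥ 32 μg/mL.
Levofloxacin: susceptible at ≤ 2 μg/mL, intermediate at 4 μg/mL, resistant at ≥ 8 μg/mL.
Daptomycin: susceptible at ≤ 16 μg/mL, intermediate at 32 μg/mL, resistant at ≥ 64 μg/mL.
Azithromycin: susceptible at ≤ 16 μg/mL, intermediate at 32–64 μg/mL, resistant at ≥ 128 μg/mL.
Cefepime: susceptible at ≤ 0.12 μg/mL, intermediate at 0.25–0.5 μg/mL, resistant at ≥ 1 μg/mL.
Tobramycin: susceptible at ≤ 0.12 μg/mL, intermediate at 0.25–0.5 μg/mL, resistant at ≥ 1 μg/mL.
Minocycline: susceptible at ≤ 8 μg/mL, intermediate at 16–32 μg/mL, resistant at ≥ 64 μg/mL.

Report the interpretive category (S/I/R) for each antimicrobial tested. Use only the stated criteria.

Clarithromycin (0.5 μg/mL) ≤ 1 μg/mL ⇒ Susceptible
Cefazolin 128 μg/mL: ≥ 32 μg/mL → resistant
Ertapenem: 0.25 μg/mL is ≤ 1 μg/mL → susceptible
Cefepime: 0.03 μg/mL is ≤ 0.12 μg/mL ⇒ S
Imipenem: 128 μg/mL is ≥ 4 μg/mL ⇒ R
Daptomycin: 32 μg/mL is = 32 μg/mL — intermediate
Tobramycin: 0.5 μg/mL is in 0.25–0.5 μg/mL — Intermediate
Trimethoprim-sulfamethoxazole (0.12 μg/mL) ≤ 0.12 μg/mL — Susceptible
Levofloxacin: 32 μg/mL is ≥ 8 μg/mL → Resistant

S, R, S, S, R, I, I, S, R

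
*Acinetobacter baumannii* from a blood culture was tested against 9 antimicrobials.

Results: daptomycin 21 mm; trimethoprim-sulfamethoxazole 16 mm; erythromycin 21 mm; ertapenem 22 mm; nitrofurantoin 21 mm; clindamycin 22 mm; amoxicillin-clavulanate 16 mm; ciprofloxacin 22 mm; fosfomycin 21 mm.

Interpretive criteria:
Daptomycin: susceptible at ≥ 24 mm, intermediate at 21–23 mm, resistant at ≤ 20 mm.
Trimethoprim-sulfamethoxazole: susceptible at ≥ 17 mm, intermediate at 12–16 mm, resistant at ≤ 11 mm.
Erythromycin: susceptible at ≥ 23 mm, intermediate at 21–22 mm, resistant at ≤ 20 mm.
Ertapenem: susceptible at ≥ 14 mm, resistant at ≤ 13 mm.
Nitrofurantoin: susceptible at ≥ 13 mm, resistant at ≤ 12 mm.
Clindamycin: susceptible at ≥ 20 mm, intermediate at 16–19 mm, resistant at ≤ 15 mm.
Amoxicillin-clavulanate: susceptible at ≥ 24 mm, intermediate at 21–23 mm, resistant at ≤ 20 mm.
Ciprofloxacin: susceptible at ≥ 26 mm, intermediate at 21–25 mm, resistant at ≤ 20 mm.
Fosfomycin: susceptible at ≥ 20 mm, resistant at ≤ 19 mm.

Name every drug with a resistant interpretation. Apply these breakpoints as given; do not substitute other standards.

Daptomycin (21 mm) in 21–23 mm — I
Trimethoprim-sulfamethoxazole 16 mm: in 12–16 mm → Intermediate
Erythromycin: 21 mm is in 21–22 mm — I
Ertapenem: 22 mm is ≥ 14 mm → S
Nitrofurantoin: 21 mm is ≥ 13 mm → Susceptible
Clindamycin: 22 mm is ≥ 20 mm → Susceptible
Amoxicillin-clavulanate (16 mm) ≤ 20 mm ⇒ Resistant
Ciprofloxacin (22 mm) in 21–25 mm ⇒ I
Fosfomycin 21 mm: ≥ 20 mm — susceptible

amoxicillin-clavulanate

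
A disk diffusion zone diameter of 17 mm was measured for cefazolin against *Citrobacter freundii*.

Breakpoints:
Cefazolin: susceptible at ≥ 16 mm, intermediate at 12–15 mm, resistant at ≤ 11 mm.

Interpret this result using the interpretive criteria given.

Cefazolin (17 mm) ≥ 16 mm ⇒ susceptible

Susceptible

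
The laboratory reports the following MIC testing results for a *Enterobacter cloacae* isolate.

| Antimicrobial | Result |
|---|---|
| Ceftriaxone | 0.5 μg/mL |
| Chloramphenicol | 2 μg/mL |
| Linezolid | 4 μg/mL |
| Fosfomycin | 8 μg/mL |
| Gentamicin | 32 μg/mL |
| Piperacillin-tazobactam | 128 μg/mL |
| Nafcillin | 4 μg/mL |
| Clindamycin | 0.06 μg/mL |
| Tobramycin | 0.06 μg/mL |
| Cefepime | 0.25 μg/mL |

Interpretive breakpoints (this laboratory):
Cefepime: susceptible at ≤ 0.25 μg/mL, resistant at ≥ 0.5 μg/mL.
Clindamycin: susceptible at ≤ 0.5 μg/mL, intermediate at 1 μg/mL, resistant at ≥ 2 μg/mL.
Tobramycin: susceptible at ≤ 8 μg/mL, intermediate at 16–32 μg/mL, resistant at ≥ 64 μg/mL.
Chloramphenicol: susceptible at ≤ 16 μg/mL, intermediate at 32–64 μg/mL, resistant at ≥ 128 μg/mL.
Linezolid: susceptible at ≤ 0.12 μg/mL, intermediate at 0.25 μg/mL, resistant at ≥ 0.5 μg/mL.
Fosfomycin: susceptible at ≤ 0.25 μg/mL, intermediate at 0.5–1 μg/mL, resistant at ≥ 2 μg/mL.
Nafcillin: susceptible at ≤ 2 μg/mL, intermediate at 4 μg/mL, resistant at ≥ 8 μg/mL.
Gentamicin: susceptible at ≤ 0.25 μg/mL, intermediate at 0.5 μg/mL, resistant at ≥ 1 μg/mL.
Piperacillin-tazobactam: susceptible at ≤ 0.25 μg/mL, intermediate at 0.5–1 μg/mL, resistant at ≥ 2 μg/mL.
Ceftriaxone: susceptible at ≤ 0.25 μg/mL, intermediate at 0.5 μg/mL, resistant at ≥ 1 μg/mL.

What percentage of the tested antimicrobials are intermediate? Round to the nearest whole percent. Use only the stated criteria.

20%

Ceftriaxone 0.5 μg/mL: = 0.5 μg/mL — I
Chloramphenicol: 2 μg/mL is ≤ 16 μg/mL ⇒ Susceptible
Linezolid: 4 μg/mL is ≥ 0.5 μg/mL → R
Fosfomycin (8 μg/mL) ≥ 2 μg/mL — R
Gentamicin: 32 μg/mL is ≥ 1 μg/mL — resistant
Piperacillin-tazobactam (128 μg/mL) ≥ 2 μg/mL → R
Nafcillin 4 μg/mL: = 4 μg/mL → intermediate
Clindamycin (0.06 μg/mL) ≤ 0.5 μg/mL → susceptible
Tobramycin: 0.06 μg/mL is ≤ 8 μg/mL ⇒ S
Cefepime (0.25 μg/mL) ≤ 0.25 μg/mL ⇒ S
Intermediate: 2/10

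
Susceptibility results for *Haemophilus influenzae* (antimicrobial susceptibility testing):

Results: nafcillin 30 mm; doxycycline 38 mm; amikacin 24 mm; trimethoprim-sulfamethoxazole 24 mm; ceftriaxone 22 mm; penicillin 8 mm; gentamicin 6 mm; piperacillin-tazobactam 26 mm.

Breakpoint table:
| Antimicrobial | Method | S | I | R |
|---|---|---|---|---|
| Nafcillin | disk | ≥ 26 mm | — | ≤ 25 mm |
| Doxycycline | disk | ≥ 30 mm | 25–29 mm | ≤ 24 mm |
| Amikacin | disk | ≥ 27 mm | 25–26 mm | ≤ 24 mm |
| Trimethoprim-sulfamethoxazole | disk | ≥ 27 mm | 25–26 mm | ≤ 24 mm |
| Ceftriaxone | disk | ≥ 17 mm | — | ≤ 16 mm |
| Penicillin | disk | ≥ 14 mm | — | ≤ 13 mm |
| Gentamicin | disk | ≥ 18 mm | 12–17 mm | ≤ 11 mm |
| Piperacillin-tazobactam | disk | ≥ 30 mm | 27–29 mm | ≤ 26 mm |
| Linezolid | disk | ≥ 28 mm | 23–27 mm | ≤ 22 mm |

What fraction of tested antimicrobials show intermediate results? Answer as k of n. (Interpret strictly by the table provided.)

0 of 8

Nafcillin (30 mm) ≥ 26 mm ⇒ Susceptible
Doxycycline: 38 mm is ≥ 30 mm — susceptible
Amikacin 24 mm: ≤ 24 mm → resistant
Trimethoprim-sulfamethoxazole: 24 mm is ≤ 24 mm → R
Ceftriaxone (22 mm) ≥ 17 mm — susceptible
Penicillin (8 mm) ≤ 13 mm — resistant
Gentamicin: 6 mm is ≤ 11 mm → resistant
Piperacillin-tazobactam 26 mm: ≤ 26 mm ⇒ Resistant
Intermediate: 0/8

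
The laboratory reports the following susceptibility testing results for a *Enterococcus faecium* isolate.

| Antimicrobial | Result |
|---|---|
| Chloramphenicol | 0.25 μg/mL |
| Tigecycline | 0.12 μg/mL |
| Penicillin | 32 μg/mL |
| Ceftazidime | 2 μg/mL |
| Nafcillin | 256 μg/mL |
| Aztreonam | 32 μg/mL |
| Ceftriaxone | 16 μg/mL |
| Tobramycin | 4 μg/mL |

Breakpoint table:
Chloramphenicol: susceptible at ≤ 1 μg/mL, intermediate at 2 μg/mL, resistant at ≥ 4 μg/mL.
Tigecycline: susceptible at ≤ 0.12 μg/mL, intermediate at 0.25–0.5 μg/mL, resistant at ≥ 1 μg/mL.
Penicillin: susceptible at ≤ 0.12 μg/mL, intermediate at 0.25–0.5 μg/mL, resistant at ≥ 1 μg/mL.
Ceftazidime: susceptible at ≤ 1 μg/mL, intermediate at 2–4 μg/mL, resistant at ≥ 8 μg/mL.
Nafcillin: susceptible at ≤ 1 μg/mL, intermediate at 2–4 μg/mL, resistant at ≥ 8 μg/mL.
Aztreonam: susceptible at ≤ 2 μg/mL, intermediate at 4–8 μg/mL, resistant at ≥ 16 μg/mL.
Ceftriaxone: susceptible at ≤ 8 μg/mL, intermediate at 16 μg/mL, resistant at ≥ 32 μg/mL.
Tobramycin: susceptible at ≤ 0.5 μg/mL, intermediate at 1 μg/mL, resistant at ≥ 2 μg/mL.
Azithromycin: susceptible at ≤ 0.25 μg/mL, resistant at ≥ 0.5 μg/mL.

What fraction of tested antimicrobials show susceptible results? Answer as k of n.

2 of 8

Chloramphenicol 0.25 μg/mL: ≤ 1 μg/mL ⇒ Susceptible
Tigecycline (0.12 μg/mL) ≤ 0.12 μg/mL → Susceptible
Penicillin: 32 μg/mL is ≥ 1 μg/mL ⇒ resistant
Ceftazidime: 2 μg/mL is in 2–4 μg/mL → Intermediate
Nafcillin 256 μg/mL: ≥ 8 μg/mL ⇒ Resistant
Aztreonam 32 μg/mL: ≥ 16 μg/mL ⇒ R
Ceftriaxone: 16 μg/mL is = 16 μg/mL → I
Tobramycin: 4 μg/mL is ≥ 2 μg/mL → resistant
Susceptible: 2/8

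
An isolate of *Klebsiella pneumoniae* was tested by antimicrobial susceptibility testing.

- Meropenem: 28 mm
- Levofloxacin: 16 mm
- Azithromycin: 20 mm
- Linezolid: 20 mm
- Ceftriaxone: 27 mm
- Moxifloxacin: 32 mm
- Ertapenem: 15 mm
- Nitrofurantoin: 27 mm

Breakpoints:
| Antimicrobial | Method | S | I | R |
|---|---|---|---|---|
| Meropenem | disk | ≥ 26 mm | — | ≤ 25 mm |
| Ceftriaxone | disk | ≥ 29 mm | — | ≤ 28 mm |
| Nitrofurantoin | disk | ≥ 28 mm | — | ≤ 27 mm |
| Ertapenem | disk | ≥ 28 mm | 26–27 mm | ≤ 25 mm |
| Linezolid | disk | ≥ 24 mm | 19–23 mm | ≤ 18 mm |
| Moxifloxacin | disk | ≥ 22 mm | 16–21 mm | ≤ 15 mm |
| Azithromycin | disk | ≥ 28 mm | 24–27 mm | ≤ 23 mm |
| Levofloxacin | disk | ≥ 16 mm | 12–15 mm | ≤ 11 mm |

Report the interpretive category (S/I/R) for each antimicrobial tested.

S, S, R, I, R, S, R, R

Meropenem 28 mm: ≥ 26 mm — S
Levofloxacin 16 mm: ≥ 16 mm → Susceptible
Azithromycin 20 mm: ≤ 23 mm ⇒ resistant
Linezolid (20 mm) in 19–23 mm → intermediate
Ceftriaxone: 27 mm is ≤ 28 mm — R
Moxifloxacin (32 mm) ≥ 22 mm → susceptible
Ertapenem 15 mm: ≤ 25 mm — resistant
Nitrofurantoin 27 mm: ≤ 27 mm ⇒ R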